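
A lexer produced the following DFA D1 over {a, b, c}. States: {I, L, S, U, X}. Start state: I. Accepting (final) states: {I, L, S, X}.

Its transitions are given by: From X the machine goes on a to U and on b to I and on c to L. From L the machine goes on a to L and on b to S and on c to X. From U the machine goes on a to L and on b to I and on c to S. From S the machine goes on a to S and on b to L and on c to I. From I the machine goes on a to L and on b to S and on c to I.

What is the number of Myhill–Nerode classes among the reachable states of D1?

Every state is reachable, so we keep all 5.
Initial partition by acceptance: {I,L,S,X} | {U}.
On input a, block {I,L,S,X} splits into {I,L,S} and {X}.
Refine {I,L,S} on symbol c: members go to different blocks, giving {I,S} and {L}.
On input a, block {I,S} splits into {S} and {I}.
No further refinement is possible. Final partition (5 blocks): {S} | {U} | {X} | {L} | {I}.

5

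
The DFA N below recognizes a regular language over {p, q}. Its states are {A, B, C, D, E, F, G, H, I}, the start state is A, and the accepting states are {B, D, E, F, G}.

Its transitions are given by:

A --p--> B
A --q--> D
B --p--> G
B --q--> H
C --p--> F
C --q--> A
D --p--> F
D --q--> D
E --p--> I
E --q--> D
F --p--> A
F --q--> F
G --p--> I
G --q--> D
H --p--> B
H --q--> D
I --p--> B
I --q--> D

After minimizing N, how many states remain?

First remove the unreachable states {C,E}; 7 states remain.
Initial partition by acceptance: {B,D,F,G} | {A,H,I}.
On input p, block {B,D,F,G} splits into {B,D} and {F,G}.
Split {B,D} by δ(·,q) → {B} and {D}.
Refine {F,G} on symbol q: members go to different blocks, giving {F} and {G}.
Stable partition: {B} | {A,H,I} | {F} | {D} | {G} — 5 equivalence classes.

5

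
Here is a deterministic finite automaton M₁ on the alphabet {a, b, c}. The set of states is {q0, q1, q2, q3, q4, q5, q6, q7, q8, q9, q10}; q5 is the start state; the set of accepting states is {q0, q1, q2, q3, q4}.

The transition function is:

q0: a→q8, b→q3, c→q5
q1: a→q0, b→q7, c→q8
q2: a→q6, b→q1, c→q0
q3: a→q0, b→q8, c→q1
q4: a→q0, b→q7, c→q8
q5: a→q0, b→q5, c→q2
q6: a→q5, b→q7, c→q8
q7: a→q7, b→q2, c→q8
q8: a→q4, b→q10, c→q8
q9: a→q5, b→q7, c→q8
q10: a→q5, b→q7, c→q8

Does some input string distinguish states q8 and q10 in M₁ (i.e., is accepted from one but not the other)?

Yes

First remove the unreachable states {q9}; 10 states remain.
P0 = {q0,q1,q2,q3,q4} | {q5,q6,q7,q8,q10}.
Split {q0,q1,q2,q3,q4} by δ(·,a) → {q1,q3,q4} and {q0,q2}.
Refine {q1,q3,q4} on symbol c: members go to different blocks, giving {q1,q4} and {q3}.
Refine {q5,q6,q7,q8,q10} on symbol a: members go to different blocks, giving {q6,q7,q10} and {q5} and {q8}.
Refine {q6,q7,q10} on symbol a: members go to different blocks, giving {q6,q10} and {q7}.
On input a, block {q0,q2} splits into {q0} and {q2}.
Stable partition: {q1,q4} | {q6,q10} | {q0} | {q3} | {q5} | {q8} | {q7} | {q2} — 8 equivalence classes.
q8 and q10 end up in different blocks, so they are distinguishable. For instance, the string 'a' is accepted from only q8.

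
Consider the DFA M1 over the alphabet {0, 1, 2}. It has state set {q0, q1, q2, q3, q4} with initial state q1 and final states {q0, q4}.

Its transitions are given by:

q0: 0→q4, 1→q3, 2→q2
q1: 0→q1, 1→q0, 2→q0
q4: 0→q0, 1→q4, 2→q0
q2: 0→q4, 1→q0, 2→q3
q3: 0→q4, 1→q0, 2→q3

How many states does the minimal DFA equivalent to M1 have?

Every state is reachable, so we keep all 5.
P0 = {q0,q4} | {q1,q2,q3}.
Split {q0,q4} by δ(·,1) → {q0} and {q4}.
Refine {q1,q2,q3} on symbol 0: members go to different blocks, giving {q2,q3} and {q1}.
Stable partition: {q0} | {q2,q3} | {q4} | {q1} — 4 equivalence classes.

4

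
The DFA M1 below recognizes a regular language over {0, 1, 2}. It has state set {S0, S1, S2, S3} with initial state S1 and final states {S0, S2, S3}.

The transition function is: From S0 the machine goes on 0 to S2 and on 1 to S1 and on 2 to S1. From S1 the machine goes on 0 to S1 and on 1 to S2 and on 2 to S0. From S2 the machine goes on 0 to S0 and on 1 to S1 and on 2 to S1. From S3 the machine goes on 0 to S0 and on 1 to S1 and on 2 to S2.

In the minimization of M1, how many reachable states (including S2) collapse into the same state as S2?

States {S3} cannot be reached from the start state, so discard them.
Initial partition by acceptance: {S0,S2} | {S1}.
Stable partition: {S0,S2} | {S1} — 2 equivalence classes.
The equivalence class containing S2 is {S0,S2}, of size 2.

2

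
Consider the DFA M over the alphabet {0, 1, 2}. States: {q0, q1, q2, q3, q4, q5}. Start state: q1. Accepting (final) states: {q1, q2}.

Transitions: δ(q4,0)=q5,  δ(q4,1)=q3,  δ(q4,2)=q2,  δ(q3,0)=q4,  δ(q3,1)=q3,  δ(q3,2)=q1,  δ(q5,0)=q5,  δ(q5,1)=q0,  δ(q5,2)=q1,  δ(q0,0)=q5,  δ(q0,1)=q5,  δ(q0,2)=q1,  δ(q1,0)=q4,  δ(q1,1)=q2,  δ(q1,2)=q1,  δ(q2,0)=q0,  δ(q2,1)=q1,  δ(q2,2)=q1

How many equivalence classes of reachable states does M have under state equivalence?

All states are reachable from the start state.
P0 = {q1,q2} | {q0,q3,q4,q5}.
The partition is now stable with 2 blocks: {q1,q2} | {q0,q3,q4,q5}.

2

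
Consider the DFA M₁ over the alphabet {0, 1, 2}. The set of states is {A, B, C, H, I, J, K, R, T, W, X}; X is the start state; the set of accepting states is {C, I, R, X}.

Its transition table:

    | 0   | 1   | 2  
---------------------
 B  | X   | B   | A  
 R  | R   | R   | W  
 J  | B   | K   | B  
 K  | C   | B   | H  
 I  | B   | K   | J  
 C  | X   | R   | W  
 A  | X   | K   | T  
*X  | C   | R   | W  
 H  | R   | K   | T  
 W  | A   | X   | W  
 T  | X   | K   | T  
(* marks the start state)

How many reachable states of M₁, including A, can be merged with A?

Reachable states from the start: {A,B,C,H,K,R,T,W,X}. Unreachable: {I,J} — drop them.
Start with accepting vs non-accepting: {C,R,X} | {A,B,H,K,T,W}.
Split {A,B,H,K,T,W} by δ(·,0) → {A,B,H,K,T} and {W}.
The partition is now stable with 3 blocks: {C,R,X} | {A,B,H,K,T} | {W}.
The equivalence class containing A is {A,B,H,K,T}, of size 5.

5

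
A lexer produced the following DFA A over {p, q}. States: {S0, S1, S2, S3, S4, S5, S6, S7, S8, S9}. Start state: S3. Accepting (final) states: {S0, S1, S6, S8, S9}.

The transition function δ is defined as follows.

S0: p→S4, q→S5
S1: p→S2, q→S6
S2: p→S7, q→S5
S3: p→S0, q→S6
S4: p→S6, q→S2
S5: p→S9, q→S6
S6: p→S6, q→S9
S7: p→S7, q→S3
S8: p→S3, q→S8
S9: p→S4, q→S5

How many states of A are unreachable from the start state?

2

BFS from S3 reaches {S0, S2, S3, S4, S5, S6, S7, S9}; the 2 state(s) S1, S8 are never visited.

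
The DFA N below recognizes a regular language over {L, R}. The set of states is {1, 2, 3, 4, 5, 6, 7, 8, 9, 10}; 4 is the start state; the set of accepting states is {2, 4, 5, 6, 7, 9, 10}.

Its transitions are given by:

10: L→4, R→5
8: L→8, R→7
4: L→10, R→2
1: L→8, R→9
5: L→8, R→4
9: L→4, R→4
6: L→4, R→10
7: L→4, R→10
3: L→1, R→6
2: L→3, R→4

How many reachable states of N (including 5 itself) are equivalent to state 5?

2

All states are reachable from the start state.
Initial partition by acceptance: {2,4,5,6,7,9,10} | {1,3,8}.
On input L, block {2,4,5,6,7,9,10} splits into {4,6,7,9,10} and {2,5}.
On input R, block {4,6,7,9,10} splits into {6,7,9} and {4,10}.
No further refinement is possible. Final partition (4 blocks): {6,7,9} | {1,3,8} | {2,5} | {4,10}.
State 5 belongs to the block {2,5}, which has 2 states.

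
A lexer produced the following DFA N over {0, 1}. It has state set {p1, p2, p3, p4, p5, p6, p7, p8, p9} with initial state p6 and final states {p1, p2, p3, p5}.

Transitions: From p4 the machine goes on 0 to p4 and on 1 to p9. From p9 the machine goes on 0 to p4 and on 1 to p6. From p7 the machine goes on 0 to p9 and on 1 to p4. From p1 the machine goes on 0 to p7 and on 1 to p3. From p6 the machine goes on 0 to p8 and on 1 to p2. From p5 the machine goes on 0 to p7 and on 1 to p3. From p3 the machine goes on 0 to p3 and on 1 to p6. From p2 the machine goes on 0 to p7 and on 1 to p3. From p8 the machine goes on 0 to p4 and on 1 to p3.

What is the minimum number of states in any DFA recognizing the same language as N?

7

States {p1,p5} cannot be reached from the start state, so discard them.
Initial partition by acceptance: {p2,p3} | {p4,p6,p7,p8,p9}.
Split {p2,p3} by δ(·,0) → {p2} and {p3}.
Refine {p4,p6,p7,p8,p9} on symbol 1: members go to different blocks, giving {p4,p7,p9} and {p6} and {p8}.
Split {p4,p7,p9} by δ(·,1) → {p4,p7} and {p9}.
On input 0, block {p4,p7} splits into {p4} and {p7}.
No further refinement is possible. Final partition (7 blocks): {p2} | {p4} | {p3} | {p6} | {p8} | {p9} | {p7}.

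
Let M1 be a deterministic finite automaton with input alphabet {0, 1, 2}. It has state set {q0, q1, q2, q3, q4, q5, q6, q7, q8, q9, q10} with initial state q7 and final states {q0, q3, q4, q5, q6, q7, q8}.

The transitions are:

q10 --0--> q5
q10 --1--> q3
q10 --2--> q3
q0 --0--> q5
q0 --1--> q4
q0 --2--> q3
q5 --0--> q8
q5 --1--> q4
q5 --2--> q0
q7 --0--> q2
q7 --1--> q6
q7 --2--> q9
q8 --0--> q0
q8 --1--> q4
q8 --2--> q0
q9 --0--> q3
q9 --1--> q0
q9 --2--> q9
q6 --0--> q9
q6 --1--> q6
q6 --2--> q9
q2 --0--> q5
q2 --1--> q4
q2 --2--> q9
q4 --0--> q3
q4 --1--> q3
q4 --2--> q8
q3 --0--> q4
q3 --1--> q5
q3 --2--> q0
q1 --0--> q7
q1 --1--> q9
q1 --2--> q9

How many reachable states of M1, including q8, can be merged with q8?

5

States {q1,q10} cannot be reached from the start state, so discard them.
Start with accepting vs non-accepting: {q0,q3,q4,q5,q6,q7,q8} | {q2,q9}.
On input 0, block {q0,q3,q4,q5,q6,q7,q8} splits into {q0,q3,q4,q5,q8} and {q6,q7}.
The partition is now stable with 3 blocks: {q0,q3,q4,q5,q8} | {q2,q9} | {q6,q7}.
State q8 belongs to the block {q0,q3,q4,q5,q8}, which has 5 states.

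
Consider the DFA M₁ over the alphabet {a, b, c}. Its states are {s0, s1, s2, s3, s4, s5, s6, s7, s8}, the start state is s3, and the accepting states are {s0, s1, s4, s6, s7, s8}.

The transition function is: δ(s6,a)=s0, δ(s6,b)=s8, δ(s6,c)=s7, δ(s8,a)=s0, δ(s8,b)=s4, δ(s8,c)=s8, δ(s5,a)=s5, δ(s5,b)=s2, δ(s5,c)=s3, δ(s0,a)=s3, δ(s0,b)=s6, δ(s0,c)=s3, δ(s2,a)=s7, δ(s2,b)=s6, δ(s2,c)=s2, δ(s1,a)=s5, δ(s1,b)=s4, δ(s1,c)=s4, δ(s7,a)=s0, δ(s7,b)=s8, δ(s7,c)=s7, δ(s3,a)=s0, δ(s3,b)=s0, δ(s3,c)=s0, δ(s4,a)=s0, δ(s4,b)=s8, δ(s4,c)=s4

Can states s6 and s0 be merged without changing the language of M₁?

No

First remove the unreachable states {s1,s2,s5}; 6 states remain.
Initial partition by acceptance: {s0,s4,s6,s7,s8} | {s3}.
On input a, block {s0,s4,s6,s7,s8} splits into {s4,s6,s7,s8} and {s0}.
No further refinement is possible. Final partition (3 blocks): {s4,s6,s7,s8} | {s3} | {s0}.
s6 and s0 end up in different blocks, so they are distinguishable. For instance, the string 'a' is accepted from only s6.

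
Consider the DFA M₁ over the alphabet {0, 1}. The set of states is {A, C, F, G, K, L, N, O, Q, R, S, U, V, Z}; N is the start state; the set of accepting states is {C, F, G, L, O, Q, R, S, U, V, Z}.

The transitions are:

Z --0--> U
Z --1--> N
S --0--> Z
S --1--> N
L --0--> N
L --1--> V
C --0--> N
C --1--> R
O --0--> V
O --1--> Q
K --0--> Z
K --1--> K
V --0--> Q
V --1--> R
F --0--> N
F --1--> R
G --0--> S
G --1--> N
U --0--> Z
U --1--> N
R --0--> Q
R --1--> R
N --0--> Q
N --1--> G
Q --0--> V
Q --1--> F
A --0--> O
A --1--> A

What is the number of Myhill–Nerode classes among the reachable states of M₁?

5

Reachable states from the start: {F,G,N,Q,R,S,U,V,Z}. Unreachable: {A,C,K,L,O} — drop them.
P0 = {F,G,Q,R,S,U,V,Z} | {N}.
On input 0, block {F,G,Q,R,S,U,V,Z} splits into {G,Q,R,S,U,V,Z} and {F}.
Split {G,Q,R,S,U,V,Z} by δ(·,1) → {G,S,U,Z} and {R,V} and {Q}.
Stable partition: {G,S,U,Z} | {N} | {F} | {R,V} | {Q} — 5 equivalence classes.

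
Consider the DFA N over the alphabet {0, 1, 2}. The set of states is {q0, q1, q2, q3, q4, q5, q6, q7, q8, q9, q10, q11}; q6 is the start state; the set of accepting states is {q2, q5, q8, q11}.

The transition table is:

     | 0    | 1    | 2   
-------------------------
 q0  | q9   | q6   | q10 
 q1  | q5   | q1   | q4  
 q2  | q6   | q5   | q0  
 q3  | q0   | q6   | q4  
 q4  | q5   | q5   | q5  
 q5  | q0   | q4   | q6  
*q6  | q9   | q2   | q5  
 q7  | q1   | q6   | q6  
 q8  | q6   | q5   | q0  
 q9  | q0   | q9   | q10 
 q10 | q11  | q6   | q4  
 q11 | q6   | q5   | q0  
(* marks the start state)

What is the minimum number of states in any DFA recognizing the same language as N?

7

First remove the unreachable states {q1,q3,q7,q8}; 8 states remain.
P0 = {q2,q5,q11} | {q0,q4,q6,q9,q10}.
Split {q2,q5,q11} by δ(·,1) → {q2,q11} and {q5}.
Refine {q0,q4,q6,q9,q10} on symbol 0: members go to different blocks, giving {q0,q6,q9} and {q4} and {q10}.
On input 1, block {q0,q6,q9} splits into {q0,q9} and {q6}.
Split {q0,q9} by δ(·,1) → {q0} and {q9}.
No further refinement is possible. Final partition (7 blocks): {q2,q11} | {q0} | {q5} | {q4} | {q10} | {q6} | {q9}.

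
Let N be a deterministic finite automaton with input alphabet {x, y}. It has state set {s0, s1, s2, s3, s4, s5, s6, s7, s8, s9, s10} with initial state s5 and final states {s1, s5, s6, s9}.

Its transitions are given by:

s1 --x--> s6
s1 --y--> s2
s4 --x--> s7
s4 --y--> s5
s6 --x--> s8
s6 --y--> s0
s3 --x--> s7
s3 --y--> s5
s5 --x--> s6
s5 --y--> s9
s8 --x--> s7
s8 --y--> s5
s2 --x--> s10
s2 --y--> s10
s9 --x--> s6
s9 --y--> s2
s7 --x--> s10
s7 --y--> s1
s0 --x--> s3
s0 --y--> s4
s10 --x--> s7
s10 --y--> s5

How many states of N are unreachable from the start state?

0

A breadth-first search from the start state visits every state.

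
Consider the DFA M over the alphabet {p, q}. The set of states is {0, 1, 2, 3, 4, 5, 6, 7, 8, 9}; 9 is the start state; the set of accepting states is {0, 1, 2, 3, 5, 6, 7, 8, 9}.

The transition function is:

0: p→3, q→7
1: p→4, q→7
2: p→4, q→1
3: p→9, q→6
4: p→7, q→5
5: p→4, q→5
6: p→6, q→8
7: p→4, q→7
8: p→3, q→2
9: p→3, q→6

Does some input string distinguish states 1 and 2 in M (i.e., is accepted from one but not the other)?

No

States {0} cannot be reached from the start state, so discard them.
Start with accepting vs non-accepting: {1,2,3,5,6,7,8,9} | {4}.
Refine {1,2,3,5,6,7,8,9} on symbol p: members go to different blocks, giving {1,2,5,7} and {3,6,8,9}.
On input q, block {3,6,8,9} splits into {3,6,9} and {8}.
Split {3,6,9} by δ(·,q) → {3,9} and {6}.
The partition is now stable with 5 blocks: {1,2,5,7} | {4} | {3,9} | {8} | {6}.
1 and 2 lie in the same block of the stable partition, so they are equivalent — no string distinguishes them.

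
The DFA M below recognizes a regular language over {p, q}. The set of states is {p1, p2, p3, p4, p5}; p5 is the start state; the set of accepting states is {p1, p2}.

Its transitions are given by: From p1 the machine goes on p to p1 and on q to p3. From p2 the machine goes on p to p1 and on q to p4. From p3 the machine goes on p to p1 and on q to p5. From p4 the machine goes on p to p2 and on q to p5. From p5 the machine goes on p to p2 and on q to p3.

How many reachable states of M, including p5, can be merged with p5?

3

Start with accepting vs non-accepting: {p1,p2} | {p3,p4,p5}.
The partition is now stable with 2 blocks: {p1,p2} | {p3,p4,p5}.
The equivalence class containing p5 is {p3,p4,p5}, of size 3.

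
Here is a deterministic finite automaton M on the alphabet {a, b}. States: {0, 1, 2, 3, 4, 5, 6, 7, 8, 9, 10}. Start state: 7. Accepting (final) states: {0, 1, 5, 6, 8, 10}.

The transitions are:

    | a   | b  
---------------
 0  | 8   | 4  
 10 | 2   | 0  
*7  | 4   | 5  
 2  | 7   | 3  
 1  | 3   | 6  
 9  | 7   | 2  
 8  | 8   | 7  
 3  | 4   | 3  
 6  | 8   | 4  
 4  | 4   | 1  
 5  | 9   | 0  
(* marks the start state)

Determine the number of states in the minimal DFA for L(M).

First remove the unreachable states {10}; 10 states remain.
Initial partition by acceptance: {0,1,5,6,8} | {2,3,4,7,9}.
On input a, block {0,1,5,6,8} splits into {0,6,8} and {1,5}.
On input b, block {2,3,4,7,9} splits into {2,3,9} and {4,7}.
Stable partition: {0,6,8} | {2,3,9} | {1,5} | {4,7} — 4 equivalence classes.

4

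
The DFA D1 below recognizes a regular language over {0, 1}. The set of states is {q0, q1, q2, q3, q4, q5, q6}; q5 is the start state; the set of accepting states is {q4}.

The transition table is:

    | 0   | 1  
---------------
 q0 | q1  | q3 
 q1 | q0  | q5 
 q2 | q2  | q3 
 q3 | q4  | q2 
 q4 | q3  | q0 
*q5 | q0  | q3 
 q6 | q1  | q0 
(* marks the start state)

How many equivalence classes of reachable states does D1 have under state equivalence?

States {q6} cannot be reached from the start state, so discard them.
Start with accepting vs non-accepting: {q4} | {q0,q1,q2,q3,q5}.
Refine {q0,q1,q2,q3,q5} on symbol 0: members go to different blocks, giving {q0,q1,q2,q5} and {q3}.
On input 1, block {q0,q1,q2,q5} splits into {q0,q2,q5} and {q1}.
Split {q0,q2,q5} by δ(·,0) → {q2,q5} and {q0}.
Refine {q2,q5} on symbol 0: members go to different blocks, giving {q2} and {q5}.
No further refinement is possible. Final partition (6 blocks): {q4} | {q2} | {q3} | {q1} | {q0} | {q5}.

6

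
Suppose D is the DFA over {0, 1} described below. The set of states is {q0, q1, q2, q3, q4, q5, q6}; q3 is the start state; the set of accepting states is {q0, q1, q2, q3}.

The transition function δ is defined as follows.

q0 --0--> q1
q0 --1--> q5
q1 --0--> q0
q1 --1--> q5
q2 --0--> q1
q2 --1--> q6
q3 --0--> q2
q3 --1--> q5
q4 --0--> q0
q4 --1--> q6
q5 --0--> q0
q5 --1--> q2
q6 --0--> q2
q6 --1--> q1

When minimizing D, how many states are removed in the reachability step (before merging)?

1

No path from q3 leads to q4; the other 6 states are all reachable.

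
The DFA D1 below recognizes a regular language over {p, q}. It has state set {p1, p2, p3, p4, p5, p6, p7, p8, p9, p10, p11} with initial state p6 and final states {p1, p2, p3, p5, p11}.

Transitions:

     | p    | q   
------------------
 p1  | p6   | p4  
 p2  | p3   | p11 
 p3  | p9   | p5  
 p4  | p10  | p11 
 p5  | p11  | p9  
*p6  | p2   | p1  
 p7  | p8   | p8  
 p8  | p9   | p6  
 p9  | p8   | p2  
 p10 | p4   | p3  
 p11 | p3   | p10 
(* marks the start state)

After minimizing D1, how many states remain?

10

States {p7} cannot be reached from the start state, so discard them.
Start with accepting vs non-accepting: {p1,p2,p3,p5,p11} | {p4,p6,p8,p9,p10}.
Refine {p1,p2,p3,p5,p11} on symbol p: members go to different blocks, giving {p2,p5,p11} and {p1,p3}.
Refine {p2,p5,p11} on symbol p: members go to different blocks, giving {p2,p11} and {p5}.
On input q, block {p2,p11} splits into {p2} and {p11}.
Split {p4,p6,p8,p9,p10} by δ(·,p) → {p4,p8,p9,p10} and {p6}.
Refine {p4,p8,p9,p10} on symbol q: members go to different blocks, giving {p4} and {p8} and {p9} and {p10}.
Refine {p1,p3} on symbol p: members go to different blocks, giving {p1} and {p3}.
The partition is now stable with 10 blocks: {p2} | {p4} | {p1} | {p5} | {p11} | {p6} | {p8} | {p9} | {p10} | {p3}.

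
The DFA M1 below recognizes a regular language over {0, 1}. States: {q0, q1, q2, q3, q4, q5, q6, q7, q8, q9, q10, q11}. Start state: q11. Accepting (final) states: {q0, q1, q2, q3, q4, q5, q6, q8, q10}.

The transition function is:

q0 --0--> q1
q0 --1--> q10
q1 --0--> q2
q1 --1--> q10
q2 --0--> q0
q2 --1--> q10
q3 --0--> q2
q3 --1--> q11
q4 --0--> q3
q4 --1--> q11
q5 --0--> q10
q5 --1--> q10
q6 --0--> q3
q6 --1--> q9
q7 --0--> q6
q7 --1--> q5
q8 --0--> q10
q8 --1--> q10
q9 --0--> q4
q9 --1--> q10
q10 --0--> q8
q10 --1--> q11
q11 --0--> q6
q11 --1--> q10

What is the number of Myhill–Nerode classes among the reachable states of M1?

6

Reachable states from the start: {q0,q1,q2,q3,q4,q6,q8,q9,q10,q11}. Unreachable: {q5,q7} — drop them.
Start with accepting vs non-accepting: {q0,q1,q2,q3,q4,q6,q8,q10} | {q9,q11}.
On input 1, block {q0,q1,q2,q3,q4,q6,q8,q10} splits into {q0,q1,q2,q8} and {q3,q4,q6,q10}.
Split {q0,q1,q2,q8} by δ(·,0) → {q0,q1,q2} and {q8}.
Refine {q3,q4,q6,q10} on symbol 0: members go to different blocks, giving {q4,q6} and {q3} and {q10}.
Stable partition: {q0,q1,q2} | {q9,q11} | {q4,q6} | {q8} | {q3} | {q10} — 6 equivalence classes.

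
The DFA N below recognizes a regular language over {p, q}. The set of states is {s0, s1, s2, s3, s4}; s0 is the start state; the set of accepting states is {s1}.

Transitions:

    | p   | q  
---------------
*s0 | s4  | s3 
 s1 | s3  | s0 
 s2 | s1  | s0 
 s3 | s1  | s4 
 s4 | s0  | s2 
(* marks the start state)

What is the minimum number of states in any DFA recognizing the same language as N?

Initial partition by acceptance: {s1} | {s0,s2,s3,s4}.
Split {s0,s2,s3,s4} by δ(·,p) → {s0,s4} and {s2,s3}.
No further refinement is possible. Final partition (3 blocks): {s1} | {s0,s4} | {s2,s3}.

3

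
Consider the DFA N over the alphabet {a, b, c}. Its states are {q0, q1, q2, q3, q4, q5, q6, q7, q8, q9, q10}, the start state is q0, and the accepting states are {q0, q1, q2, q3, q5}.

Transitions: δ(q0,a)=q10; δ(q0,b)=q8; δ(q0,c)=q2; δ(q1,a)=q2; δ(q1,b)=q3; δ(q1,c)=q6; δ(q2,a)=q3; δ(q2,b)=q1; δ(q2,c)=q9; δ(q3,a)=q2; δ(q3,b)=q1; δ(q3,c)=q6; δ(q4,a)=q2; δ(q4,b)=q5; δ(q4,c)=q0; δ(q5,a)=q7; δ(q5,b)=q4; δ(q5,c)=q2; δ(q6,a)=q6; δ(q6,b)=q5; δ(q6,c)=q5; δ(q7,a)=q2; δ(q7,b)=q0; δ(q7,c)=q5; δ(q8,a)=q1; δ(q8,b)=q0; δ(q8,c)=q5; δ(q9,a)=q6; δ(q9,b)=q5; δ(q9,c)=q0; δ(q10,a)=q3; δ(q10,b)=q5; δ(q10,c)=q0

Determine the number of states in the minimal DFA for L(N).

Every state is reachable, so we keep all 11.
Initial partition by acceptance: {q0,q1,q2,q3,q5} | {q4,q6,q7,q8,q9,q10}.
Refine {q0,q1,q2,q3,q5} on symbol a: members go to different blocks, giving {q1,q2,q3} and {q0,q5}.
Split {q4,q6,q7,q8,q9,q10} by δ(·,a) → {q4,q7,q8,q10} and {q6,q9}.
The partition is now stable with 4 blocks: {q1,q2,q3} | {q4,q7,q8,q10} | {q0,q5} | {q6,q9}.

4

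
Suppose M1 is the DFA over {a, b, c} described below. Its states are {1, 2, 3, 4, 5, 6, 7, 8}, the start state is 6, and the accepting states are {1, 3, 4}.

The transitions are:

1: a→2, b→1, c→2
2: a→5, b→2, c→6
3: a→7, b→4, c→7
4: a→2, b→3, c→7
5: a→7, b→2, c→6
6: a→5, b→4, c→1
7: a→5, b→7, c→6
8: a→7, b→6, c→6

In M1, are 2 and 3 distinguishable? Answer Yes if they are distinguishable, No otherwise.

States {8} cannot be reached from the start state, so discard them.
Start with accepting vs non-accepting: {1,3,4} | {2,5,6,7}.
Split {2,5,6,7} by δ(·,b) → {2,5,7} and {6}.
Stable partition: {1,3,4} | {2,5,7} | {6} — 3 equivalence classes.
2 and 3 end up in different blocks, so they are distinguishable. For instance, the string 'ε' is accepted from only 3.

Yes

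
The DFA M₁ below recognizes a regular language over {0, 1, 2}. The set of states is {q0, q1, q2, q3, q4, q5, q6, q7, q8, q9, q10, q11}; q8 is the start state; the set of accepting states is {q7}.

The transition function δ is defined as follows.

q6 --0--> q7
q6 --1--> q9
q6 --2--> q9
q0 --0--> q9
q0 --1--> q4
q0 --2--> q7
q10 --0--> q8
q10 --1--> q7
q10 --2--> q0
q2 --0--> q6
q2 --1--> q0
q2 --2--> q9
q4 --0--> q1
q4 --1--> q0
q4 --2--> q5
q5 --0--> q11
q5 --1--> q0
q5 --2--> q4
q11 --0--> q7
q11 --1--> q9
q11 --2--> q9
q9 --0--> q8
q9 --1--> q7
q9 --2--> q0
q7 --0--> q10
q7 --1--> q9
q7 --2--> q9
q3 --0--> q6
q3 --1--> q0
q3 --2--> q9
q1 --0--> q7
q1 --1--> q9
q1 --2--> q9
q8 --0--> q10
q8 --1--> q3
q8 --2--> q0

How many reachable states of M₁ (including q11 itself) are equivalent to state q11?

3

First remove the unreachable states {q2}; 11 states remain.
Initial partition by acceptance: {q7} | {q0,q1,q3,q4,q5,q6,q8,q9,q10,q11}.
Split {q0,q1,q3,q4,q5,q6,q8,q9,q10,q11} by δ(·,0) → {q0,q3,q4,q5,q8,q9,q10} and {q1,q6,q11}.
Refine {q0,q3,q4,q5,q8,q9,q10} on symbol 0: members go to different blocks, giving {q0,q8,q9,q10} and {q3,q4,q5}.
On input 1, block {q0,q8,q9,q10} splits into {q0,q8} and {q9,q10}.
Refine {q0,q8} on symbol 2: members go to different blocks, giving {q0} and {q8}.
Refine {q3,q4,q5} on symbol 2: members go to different blocks, giving {q4,q5} and {q3}.
The partition is now stable with 7 blocks: {q7} | {q0} | {q1,q6,q11} | {q4,q5} | {q9,q10} | {q8} | {q3}.
State q11 belongs to the block {q1,q6,q11}, which has 3 states.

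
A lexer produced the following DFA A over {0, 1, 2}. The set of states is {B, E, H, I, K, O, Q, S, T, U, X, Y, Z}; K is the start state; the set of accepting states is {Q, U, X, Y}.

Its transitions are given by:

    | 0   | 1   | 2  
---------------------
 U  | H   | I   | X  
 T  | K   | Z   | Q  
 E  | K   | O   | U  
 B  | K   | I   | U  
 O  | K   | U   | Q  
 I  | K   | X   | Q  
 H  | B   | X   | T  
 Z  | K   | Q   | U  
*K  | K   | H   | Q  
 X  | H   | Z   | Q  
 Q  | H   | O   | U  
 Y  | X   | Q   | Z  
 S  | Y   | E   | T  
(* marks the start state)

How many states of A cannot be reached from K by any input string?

BFS from K reaches {B, H, I, K, O, Q, T, U, X, Z}; the 3 state(s) E, S, Y are never visited.

3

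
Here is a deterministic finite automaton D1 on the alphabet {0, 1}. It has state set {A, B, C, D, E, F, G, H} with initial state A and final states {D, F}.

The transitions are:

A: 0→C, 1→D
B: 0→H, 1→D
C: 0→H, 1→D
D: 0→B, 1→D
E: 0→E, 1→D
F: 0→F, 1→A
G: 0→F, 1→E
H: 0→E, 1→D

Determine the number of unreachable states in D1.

BFS from A reaches {A, B, C, D, E, H}; the 2 state(s) F, G are never visited.

2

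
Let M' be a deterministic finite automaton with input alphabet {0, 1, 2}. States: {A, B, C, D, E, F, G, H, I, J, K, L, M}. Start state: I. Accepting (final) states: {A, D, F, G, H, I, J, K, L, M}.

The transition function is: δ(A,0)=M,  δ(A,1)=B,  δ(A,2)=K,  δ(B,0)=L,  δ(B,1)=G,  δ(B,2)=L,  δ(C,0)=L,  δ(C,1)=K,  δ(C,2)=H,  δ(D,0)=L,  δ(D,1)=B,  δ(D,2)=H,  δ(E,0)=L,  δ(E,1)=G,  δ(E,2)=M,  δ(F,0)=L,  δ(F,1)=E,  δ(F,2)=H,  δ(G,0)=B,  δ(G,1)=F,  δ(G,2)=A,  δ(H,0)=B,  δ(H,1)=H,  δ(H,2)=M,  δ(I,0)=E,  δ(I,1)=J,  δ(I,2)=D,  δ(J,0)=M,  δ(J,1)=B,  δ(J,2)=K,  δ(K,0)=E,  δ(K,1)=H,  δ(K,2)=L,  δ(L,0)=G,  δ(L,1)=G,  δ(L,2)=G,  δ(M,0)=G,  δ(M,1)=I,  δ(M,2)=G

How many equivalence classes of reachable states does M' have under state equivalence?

Reachable states from the start: {A,B,D,E,F,G,H,I,J,K,L,M}. Unreachable: {C} — drop them.
Initial partition by acceptance: {A,D,F,G,H,I,J,K,L,M} | {B,E}.
On input 0, block {A,D,F,G,H,I,J,K,L,M} splits into {A,D,F,J,L,M} and {G,H,I,K}.
Refine {A,D,F,J,L,M} on symbol 0: members go to different blocks, giving {A,D,F,J} and {L,M}.
Split {G,H,I,K} by δ(·,1) → {G,I} and {H,K}.
Stable partition: {A,D,F,J} | {B,E} | {G,I} | {L,M} | {H,K} — 5 equivalence classes.

5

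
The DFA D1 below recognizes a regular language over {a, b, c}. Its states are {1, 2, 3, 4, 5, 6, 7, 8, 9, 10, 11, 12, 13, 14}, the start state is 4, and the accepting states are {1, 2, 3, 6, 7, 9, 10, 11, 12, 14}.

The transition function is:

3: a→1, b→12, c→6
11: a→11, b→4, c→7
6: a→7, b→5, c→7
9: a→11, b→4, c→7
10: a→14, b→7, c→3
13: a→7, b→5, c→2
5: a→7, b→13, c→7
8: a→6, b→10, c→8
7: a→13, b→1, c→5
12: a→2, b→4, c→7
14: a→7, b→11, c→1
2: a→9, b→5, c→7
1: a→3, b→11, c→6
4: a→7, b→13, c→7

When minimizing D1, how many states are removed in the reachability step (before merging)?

Starting at 4 and following transitions, the reachable set is {1, 2, 3, 4, 5, 6, 7, 9, 11, 12, 13}. That leaves 8, 10, 14 unreachable — 3 in total.

3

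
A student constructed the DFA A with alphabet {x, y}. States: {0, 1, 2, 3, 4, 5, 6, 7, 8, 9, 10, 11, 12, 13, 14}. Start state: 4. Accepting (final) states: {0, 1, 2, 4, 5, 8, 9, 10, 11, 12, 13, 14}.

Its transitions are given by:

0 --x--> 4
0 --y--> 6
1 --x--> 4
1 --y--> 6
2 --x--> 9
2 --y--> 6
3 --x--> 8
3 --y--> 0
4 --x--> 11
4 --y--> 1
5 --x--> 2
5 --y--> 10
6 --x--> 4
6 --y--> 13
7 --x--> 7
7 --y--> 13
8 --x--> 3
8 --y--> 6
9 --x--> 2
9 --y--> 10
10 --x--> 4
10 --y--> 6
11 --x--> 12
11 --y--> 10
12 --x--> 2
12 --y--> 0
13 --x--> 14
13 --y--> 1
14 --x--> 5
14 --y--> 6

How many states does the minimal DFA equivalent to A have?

Reachable states from the start: {0,1,2,4,5,6,9,10,11,12,13,14}. Unreachable: {3,7,8} — drop them.
Start with accepting vs non-accepting: {0,1,2,4,5,9,10,11,12,13,14} | {6}.
Split {0,1,2,4,5,9,10,11,12,13,14} by δ(·,y) → {4,5,9,11,12,13} and {0,1,2,10,14}.
On input x, block {4,5,9,11,12,13} splits into {5,9,12,13} and {4,11}.
Refine {0,1,2,10,14} on symbol x: members go to different blocks, giving {0,1,10} and {2,14}.
On input x, block {4,11} splits into {4} and {11}.
No further refinement is possible. Final partition (6 blocks): {5,9,12,13} | {6} | {0,1,10} | {4} | {2,14} | {11}.

6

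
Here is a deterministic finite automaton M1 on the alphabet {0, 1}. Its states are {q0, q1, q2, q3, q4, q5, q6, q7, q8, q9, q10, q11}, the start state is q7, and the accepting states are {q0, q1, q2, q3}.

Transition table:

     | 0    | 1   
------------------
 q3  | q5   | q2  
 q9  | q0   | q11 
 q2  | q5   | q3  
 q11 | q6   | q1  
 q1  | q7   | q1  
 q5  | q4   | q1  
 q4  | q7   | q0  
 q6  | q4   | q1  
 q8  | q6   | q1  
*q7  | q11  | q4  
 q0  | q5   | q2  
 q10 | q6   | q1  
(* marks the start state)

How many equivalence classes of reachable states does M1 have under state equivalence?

Reachable states from the start: {q0,q1,q2,q3,q4,q5,q6,q7,q11}. Unreachable: {q8,q9,q10} — drop them.
P0 = {q0,q1,q2,q3} | {q4,q5,q6,q7,q11}.
Split {q4,q5,q6,q7,q11} by δ(·,1) → {q4,q5,q6,q11} and {q7}.
On input 0, block {q0,q1,q2,q3} splits into {q0,q2,q3} and {q1}.
Refine {q4,q5,q6,q11} on symbol 0: members go to different blocks, giving {q5,q6,q11} and {q4}.
Split {q5,q6,q11} by δ(·,0) → {q5,q6} and {q11}.
No further refinement is possible. Final partition (6 blocks): {q0,q2,q3} | {q5,q6} | {q7} | {q1} | {q4} | {q11}.

6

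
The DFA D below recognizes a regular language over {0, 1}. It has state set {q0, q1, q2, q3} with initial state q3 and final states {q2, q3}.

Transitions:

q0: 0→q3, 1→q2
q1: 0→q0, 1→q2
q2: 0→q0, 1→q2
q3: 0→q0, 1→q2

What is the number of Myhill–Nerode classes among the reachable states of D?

2

Reachable states from the start: {q0,q2,q3}. Unreachable: {q1} — drop them.
Start with accepting vs non-accepting: {q2,q3} | {q0}.
No further refinement is possible. Final partition (2 blocks): {q2,q3} | {q0}.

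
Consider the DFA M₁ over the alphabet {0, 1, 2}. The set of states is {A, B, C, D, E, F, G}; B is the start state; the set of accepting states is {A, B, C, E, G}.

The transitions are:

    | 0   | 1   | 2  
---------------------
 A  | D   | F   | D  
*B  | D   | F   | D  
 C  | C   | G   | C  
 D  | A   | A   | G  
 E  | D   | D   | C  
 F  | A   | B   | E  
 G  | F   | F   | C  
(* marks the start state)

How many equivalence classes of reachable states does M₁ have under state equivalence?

All states are reachable from the start state.
Start with accepting vs non-accepting: {A,B,C,E,G} | {D,F}.
On input 0, block {A,B,C,E,G} splits into {A,B,E,G} and {C}.
On input 2, block {A,B,E,G} splits into {A,B} and {E,G}.
Stable partition: {A,B} | {D,F} | {C} | {E,G} — 4 equivalence classes.

4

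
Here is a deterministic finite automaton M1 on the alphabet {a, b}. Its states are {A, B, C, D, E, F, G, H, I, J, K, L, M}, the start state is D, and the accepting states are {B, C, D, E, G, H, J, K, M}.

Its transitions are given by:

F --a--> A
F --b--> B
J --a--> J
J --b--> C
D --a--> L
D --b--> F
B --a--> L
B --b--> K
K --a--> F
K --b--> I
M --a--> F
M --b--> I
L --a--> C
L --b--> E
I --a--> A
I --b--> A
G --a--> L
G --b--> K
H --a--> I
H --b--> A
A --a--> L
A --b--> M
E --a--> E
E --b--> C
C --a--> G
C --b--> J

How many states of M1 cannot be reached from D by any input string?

1

No path from D leads to H; the other 12 states are all reachable.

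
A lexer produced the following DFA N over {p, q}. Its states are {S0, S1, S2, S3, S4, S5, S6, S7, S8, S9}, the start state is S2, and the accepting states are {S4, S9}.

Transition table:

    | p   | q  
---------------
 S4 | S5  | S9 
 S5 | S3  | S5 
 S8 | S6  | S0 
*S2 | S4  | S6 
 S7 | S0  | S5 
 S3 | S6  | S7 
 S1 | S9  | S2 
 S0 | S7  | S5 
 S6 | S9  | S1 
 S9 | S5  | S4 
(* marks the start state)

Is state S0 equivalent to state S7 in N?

Yes

Reachable states from the start: {S0,S1,S2,S3,S4,S5,S6,S7,S9}. Unreachable: {S8} — drop them.
P0 = {S4,S9} | {S0,S1,S2,S3,S5,S6,S7}.
Refine {S0,S1,S2,S3,S5,S6,S7} on symbol p: members go to different blocks, giving {S0,S3,S5,S7} and {S1,S2,S6}.
On input p, block {S0,S3,S5,S7} splits into {S0,S5,S7} and {S3}.
On input p, block {S0,S5,S7} splits into {S0,S7} and {S5}.
No further refinement is possible. Final partition (5 blocks): {S4,S9} | {S0,S7} | {S1,S2,S6} | {S3} | {S5}.
S0 and S7 lie in the same block of the stable partition, so they are equivalent — no string distinguishes them.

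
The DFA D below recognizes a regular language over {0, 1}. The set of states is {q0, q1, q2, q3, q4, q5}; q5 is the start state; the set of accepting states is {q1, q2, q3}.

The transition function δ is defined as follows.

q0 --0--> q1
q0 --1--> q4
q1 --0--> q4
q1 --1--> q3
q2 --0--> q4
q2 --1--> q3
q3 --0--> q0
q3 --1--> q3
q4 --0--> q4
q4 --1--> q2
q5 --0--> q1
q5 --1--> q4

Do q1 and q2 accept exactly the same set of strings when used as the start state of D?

Every state is reachable, so we keep all 6.
Initial partition by acceptance: {q1,q2,q3} | {q0,q4,q5}.
Split {q0,q4,q5} by δ(·,0) → {q0,q5} and {q4}.
Refine {q1,q2,q3} on symbol 0: members go to different blocks, giving {q1,q2} and {q3}.
Stable partition: {q1,q2} | {q0,q5} | {q4} | {q3} — 4 equivalence classes.
q1 and q2 lie in the same block of the stable partition, so they are equivalent — no string distinguishes them.

Yes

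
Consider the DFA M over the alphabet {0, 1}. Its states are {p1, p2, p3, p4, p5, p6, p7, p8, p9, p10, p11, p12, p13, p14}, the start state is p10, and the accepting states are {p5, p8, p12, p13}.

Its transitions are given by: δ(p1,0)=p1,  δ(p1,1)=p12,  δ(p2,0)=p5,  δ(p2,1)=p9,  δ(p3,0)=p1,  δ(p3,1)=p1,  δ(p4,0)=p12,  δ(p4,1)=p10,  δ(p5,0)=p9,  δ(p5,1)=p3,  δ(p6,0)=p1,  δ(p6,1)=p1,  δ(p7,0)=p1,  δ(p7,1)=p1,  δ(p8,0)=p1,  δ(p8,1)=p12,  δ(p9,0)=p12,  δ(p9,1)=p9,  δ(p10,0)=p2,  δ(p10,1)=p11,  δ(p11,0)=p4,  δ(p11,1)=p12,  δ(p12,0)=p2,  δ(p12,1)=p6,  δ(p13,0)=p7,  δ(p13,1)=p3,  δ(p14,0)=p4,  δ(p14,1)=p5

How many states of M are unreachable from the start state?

4

No path from p10 leads to p7, p8, p13, p14; the other 10 states are all reachable.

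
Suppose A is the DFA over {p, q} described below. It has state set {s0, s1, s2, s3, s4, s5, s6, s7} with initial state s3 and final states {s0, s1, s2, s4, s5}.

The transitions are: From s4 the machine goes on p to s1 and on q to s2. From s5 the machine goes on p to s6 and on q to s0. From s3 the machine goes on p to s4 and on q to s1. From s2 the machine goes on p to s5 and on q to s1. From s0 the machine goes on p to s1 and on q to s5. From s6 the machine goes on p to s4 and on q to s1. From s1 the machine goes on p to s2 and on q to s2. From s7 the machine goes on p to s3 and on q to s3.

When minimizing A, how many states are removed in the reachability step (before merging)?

No path from s3 leads to s7; the other 7 states are all reachable.

1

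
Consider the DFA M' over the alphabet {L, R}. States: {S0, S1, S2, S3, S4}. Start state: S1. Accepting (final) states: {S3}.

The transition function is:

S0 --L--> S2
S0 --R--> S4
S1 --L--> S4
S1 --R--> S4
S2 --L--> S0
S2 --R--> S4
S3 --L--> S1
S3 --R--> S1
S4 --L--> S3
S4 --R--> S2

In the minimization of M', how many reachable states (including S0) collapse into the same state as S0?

2

Every state is reachable, so we keep all 5.
Initial partition by acceptance: {S3} | {S0,S1,S2,S4}.
On input L, block {S0,S1,S2,S4} splits into {S0,S1,S2} and {S4}.
Refine {S0,S1,S2} on symbol L: members go to different blocks, giving {S0,S2} and {S1}.
The partition is now stable with 4 blocks: {S3} | {S0,S2} | {S4} | {S1}.
The equivalence class containing S0 is {S0,S2}, of size 2.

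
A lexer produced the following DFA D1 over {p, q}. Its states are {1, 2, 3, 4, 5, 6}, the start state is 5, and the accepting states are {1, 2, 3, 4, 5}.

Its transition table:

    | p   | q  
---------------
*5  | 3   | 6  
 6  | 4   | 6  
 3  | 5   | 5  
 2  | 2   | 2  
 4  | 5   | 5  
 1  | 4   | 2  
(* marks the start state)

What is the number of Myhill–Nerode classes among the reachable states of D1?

Reachable states from the start: {3,4,5,6}. Unreachable: {1,2} — drop them.
Initial partition by acceptance: {3,4,5} | {6}.
On input q, block {3,4,5} splits into {3,4} and {5}.
Stable partition: {3,4} | {6} | {5} — 3 equivalence classes.

3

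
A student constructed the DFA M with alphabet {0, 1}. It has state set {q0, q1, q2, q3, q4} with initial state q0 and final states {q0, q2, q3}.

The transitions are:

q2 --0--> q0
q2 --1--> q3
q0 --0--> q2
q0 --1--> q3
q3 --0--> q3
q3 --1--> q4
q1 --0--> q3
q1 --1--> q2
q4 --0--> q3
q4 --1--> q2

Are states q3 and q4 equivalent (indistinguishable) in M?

Reachable states from the start: {q0,q2,q3,q4}. Unreachable: {q1} — drop them.
Initial partition by acceptance: {q0,q2,q3} | {q4}.
Split {q0,q2,q3} by δ(·,1) → {q0,q2} and {q3}.
No further refinement is possible. Final partition (3 blocks): {q0,q2} | {q4} | {q3}.
q3 and q4 end up in different blocks, so they are distinguishable. For instance, the string 'ε' is accepted from only q3.

No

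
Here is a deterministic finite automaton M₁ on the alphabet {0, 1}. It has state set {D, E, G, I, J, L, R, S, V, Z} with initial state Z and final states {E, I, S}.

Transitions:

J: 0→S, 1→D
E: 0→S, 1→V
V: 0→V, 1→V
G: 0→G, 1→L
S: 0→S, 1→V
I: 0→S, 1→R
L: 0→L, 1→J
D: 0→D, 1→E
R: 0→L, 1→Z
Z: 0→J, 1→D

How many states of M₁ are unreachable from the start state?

4

No path from Z leads to G, I, L, R; the other 6 states are all reachable.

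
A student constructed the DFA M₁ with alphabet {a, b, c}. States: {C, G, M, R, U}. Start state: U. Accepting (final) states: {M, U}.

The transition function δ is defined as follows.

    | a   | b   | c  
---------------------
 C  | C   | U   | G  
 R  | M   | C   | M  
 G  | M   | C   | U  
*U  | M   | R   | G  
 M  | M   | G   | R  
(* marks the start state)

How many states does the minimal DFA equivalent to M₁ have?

Initial partition by acceptance: {M,U} | {C,G,R}.
Split {C,G,R} by δ(·,a) → {G,R} and {C}.
The partition is now stable with 3 blocks: {M,U} | {G,R} | {C}.

3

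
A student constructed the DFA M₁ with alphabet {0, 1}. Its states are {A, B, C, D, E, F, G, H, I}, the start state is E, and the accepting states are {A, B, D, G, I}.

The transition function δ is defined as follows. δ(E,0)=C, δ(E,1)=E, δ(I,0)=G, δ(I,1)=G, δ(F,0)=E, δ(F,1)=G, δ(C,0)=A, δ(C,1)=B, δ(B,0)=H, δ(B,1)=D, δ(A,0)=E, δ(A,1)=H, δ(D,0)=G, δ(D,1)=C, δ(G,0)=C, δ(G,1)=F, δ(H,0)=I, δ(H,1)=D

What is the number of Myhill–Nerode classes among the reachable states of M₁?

Every state is reachable, so we keep all 9.
P0 = {A,B,D,G,I} | {C,E,F,H}.
Split {A,B,D,G,I} by δ(·,0) → {A,B,G} and {D,I}.
Refine {A,B,G} on symbol 1: members go to different blocks, giving {A,G} and {B}.
Split {C,E,F,H} by δ(·,0) → {E,F} and {C} and {H}.
Split {A,G} by δ(·,0) → {A} and {G}.
On input 0, block {E,F} splits into {E} and {F}.
On input 1, block {D,I} splits into {D} and {I}.
The partition is now stable with 9 blocks: {A} | {E} | {D} | {B} | {C} | {H} | {G} | {F} | {I}.

9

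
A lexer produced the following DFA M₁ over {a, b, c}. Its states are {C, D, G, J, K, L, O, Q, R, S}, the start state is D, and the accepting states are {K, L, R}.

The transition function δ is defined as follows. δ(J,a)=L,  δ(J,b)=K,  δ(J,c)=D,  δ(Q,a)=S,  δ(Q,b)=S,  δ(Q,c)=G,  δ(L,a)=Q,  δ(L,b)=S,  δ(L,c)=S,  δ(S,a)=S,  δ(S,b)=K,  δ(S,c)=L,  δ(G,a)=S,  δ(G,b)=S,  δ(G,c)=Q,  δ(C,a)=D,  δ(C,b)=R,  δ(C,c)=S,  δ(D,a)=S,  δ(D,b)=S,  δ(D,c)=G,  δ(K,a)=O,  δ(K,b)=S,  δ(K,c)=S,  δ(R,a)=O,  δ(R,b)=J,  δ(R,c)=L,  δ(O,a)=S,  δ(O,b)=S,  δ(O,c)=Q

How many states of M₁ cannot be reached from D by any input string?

3

Starting at D and following transitions, the reachable set is {D, G, K, L, O, Q, S}. That leaves C, J, R unreachable — 3 in total.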